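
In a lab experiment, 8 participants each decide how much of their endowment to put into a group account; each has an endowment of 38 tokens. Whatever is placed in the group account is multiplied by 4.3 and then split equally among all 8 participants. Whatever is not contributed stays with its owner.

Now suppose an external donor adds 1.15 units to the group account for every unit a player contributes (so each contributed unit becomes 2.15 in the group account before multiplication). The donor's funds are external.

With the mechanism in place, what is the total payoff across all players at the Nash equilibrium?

2810.48 tokens

With the mechanism, a contributed unit returns 4.3 × 2.15 / 8 = 1.1556 per unit of net cost to the contributor — now above 1 — so contributing fully is weakly dominant for every player.
So the Nash equilibrium is full contribution by all 8; the group earns 4.3 × 2.15 × 304 = 2810.48.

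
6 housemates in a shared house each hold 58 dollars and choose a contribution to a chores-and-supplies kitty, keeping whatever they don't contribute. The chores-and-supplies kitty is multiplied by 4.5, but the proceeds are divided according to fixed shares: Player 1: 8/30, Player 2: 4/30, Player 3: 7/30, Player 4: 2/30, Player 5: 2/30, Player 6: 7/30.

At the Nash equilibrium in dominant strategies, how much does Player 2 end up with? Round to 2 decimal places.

Player j's private return per contributed unit is 4.5 × (j's share). Contributing is weakly dominant for j when that share is at least 1/4.5 = 0.2222, and contributing 0 is dominant otherwise.
The shares above 0.2222 belong to Player 1, Player 3 and Player 6, contributing 58 each; the remaining 3 contribute 0. Total contributed: 174.
Player 2 keeps 58 and receives 4.5 × 174 × 4/30 = 104.40 from the chores-and-supplies kitty, for a payoff of 162.40.

162.40 dollars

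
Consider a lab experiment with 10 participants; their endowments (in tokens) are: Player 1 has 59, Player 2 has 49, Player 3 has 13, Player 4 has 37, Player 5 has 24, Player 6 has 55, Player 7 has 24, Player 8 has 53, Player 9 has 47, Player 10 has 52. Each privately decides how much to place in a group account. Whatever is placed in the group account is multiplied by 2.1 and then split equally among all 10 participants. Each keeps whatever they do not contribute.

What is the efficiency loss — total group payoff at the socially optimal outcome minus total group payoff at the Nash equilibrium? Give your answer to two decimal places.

454.30 tokens

The private return per contributed unit is 2.1/10 = 0.2100 < 1 for every player regardless of endowment, so the Nash equilibrium is zero contribution and the group total is Σ E_j = 59 + 49 + 13 + 37 + 24 + 55 + 24 + 53 + 47 + 52 = 413.
Each contributed unit returns 2.100 to the group, so the social optimum is full contribution by everyone: group total = 2.100 × 413 = 867.30.
Efficiency loss = (2.100 − 1) × 413 = 454.30.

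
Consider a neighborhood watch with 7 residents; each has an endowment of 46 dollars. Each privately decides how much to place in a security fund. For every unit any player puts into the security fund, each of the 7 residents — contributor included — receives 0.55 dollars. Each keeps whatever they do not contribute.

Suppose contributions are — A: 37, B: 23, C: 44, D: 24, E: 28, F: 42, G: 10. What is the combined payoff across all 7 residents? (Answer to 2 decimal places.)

914.80 dollars

Total contributed: 37 + 23 + 44 + 24 + 28 + 42 + 10 = 208; total kept: 7 × 46 − 208 = 114.
The security fund pays out 0.55 × 7 × 208 = 800.80 in aggregate.
Group total = 114 + 800.80 = 914.80.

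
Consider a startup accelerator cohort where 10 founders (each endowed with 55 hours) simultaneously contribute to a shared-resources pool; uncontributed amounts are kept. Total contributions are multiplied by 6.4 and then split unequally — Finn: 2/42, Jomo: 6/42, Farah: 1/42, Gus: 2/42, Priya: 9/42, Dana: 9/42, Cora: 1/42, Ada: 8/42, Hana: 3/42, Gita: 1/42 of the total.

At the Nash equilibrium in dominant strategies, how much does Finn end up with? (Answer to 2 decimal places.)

Player j's private return per contributed unit is 6.4 × (j's share). Contributing is weakly dominant for j when that share is at least 1/6.4 = 0.1563, and contributing 0 is dominant otherwise.
Priya, Dana and Ada clear that bar, contributing 55 each; the remaining 7 contribute 0. Total contributed: 165.
Finn keeps 55 and receives 6.4 × 165 × 2/42 = 50.29 from the shared-resources pool, for a payoff of 105.29.

105.29 hours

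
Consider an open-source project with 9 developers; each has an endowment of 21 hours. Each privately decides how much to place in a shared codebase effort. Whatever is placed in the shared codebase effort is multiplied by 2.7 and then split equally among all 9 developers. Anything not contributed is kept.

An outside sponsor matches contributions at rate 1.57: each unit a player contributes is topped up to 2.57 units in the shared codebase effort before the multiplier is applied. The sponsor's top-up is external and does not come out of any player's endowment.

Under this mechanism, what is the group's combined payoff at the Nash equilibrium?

189.00 hours

The effective private return is 2.7 × 2.57 / 9 = 0.7710, which is still under 1, so the mechanism doesn't change anyone's dominant strategy: zero contribution.
At the Nash equilibrium no one contributes; group total payoff = 9 × 21 = 189.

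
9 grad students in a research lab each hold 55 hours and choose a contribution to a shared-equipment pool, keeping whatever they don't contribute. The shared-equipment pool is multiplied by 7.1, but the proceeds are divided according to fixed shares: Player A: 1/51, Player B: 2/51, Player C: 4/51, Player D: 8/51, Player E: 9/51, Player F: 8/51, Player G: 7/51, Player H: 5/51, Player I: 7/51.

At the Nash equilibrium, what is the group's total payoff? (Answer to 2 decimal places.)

A player with share s gets back 7.1·s per unit contributed, so full contribution is dominant for anyone with s > 1/7.1 = 0.1408 and zero contribution is dominant for anyone below.
Player D, Player E and Player F are above the threshold, contributing 55 each; the remaining 6 contribute 0. Total contributed: 165.
The shared-equipment pool pays out 7.1 × 165 = 1171.50 in total (split across the unequal shares, but the aggregate is all that matters for the group sum).
The 6 free-riders keep 55 each, adding 330. Group total = 330 + 1171.50 = 1501.50.

1501.50 hours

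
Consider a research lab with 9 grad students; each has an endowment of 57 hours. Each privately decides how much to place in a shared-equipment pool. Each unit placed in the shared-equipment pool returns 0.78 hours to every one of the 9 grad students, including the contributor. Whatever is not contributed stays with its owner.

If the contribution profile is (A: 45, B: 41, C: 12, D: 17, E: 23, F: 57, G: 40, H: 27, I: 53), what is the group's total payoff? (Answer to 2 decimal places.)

2409.30 hours

Total contributed: 45 + 41 + 12 + 17 + 23 + 57 + 40 + 27 + 53 = 315; total kept: 9 × 57 − 315 = 198.
The shared-equipment pool pays out 0.78 × 9 × 315 = 2211.30 in aggregate.
Group total = 198 + 2211.30 = 2409.30.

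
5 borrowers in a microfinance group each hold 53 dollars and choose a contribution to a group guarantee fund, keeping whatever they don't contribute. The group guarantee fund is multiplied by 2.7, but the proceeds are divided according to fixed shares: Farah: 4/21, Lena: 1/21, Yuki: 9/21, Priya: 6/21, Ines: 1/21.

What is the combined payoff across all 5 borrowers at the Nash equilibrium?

A player with share s gets back 2.7·s per unit contributed, so full contribution is dominant for anyone with s > 1/2.7 = 0.3704 and zero contribution is dominant for anyone below.
The only share above 0.3704 is Yuki's 9/21, contributing 53; the remaining 4 contribute 0. Total contributed: 53.
The group guarantee fund pays out 2.7 × 53 = 143.10 in total (split across the unequal shares, but the aggregate is all that matters for the group sum).
The 4 free-riders keep 53 each, adding 212. Group total = 212 + 143.10 = 355.10.

355.10 dollars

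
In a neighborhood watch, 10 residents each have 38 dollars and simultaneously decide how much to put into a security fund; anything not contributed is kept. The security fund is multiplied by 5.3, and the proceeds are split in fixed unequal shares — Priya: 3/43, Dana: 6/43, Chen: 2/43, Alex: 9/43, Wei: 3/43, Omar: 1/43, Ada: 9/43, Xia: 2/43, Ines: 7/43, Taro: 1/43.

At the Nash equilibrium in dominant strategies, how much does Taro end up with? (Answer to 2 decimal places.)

A player with share s gets back 5.3·s per unit contributed, so full contribution is dominant for anyone with s > 1/5.3 = 0.1887 and zero contribution is dominant for anyone below.
The shares above 0.1887 belong to Alex and Ada, contributing 38 each; the remaining 8 contribute 0. Total contributed: 76.
Taro keeps 38 and receives 5.3 × 76 × 1/43 = 9.37 from the security fund, for a payoff of 47.37.

47.37 dollars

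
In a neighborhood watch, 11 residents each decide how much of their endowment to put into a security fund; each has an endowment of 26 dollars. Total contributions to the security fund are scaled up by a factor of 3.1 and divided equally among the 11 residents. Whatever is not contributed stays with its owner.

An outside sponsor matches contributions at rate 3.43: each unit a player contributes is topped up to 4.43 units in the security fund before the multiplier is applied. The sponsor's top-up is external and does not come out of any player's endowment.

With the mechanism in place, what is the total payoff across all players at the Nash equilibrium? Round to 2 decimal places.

The effective private return per unit is now 3.1 × 4.43 / 11 = 1.2485 > 1, so every player's dominant strategy flips to full contribution.
At the Nash equilibrium everyone contributes 26. Group total payoff = 3.1 × 4.43 × 286 = 3927.64.

3927.64 dollars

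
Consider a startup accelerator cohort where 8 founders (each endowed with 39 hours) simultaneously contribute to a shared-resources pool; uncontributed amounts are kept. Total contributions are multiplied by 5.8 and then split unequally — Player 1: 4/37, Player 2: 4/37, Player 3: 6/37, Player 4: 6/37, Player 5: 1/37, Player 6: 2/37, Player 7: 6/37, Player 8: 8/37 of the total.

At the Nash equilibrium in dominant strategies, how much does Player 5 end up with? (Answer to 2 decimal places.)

45.11 hours

A player with share s gets back 5.8·s per unit contributed, so full contribution is dominant for anyone with s > 1/5.8 = 0.1724 and zero contribution is dominant for anyone below.
Player 8 alone (share 8/37) is above the threshold, contributing 39; the remaining 7 contribute 0. Total contributed: 39.
Player 5 keeps 39 and receives 5.8 × 39 × 1/37 = 6.11 from the shared-resources pool, for a payoff of 45.11.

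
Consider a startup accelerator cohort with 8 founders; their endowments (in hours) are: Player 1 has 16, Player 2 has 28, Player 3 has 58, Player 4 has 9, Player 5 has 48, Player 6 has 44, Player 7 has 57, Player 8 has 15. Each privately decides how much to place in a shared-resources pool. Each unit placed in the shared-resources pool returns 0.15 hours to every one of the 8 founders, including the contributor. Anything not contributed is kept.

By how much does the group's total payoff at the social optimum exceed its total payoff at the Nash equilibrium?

55.00 hours

The private return per contributed unit is 0.15 < 1 for everyone, so the Nash equilibrium is zero contribution and the group total is Σ E_j = 16 + 28 + 58 + 9 + 48 + 44 + 57 + 15 = 275.
Each contributed unit returns 1.200 to the group, so the social optimum is full contribution by everyone: group total = 1.200 × 275 = 330.00.
Efficiency loss = (1.200 − 1) × 275 = 55.00.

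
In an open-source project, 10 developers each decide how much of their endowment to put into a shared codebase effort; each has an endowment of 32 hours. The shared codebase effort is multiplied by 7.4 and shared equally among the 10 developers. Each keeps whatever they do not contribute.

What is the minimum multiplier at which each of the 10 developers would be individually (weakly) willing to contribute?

A contributed unit returns (multiplier)/10 to its contributor.
This reaches 1 exactly when the multiplier is 10.

10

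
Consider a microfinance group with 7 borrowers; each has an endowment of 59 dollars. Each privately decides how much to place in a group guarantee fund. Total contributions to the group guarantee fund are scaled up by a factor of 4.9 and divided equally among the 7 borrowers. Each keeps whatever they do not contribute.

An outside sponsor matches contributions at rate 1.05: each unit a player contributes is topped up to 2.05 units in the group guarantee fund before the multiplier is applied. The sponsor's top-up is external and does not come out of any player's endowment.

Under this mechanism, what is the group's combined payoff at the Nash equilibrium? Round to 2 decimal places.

4148.59 dollars

With the mechanism, a contributed unit returns 4.9 × 2.05 / 7 = 1.4350 per unit of net cost to the contributor — now above 1 — so contributing fully is weakly dominant for every player.
At the Nash equilibrium everyone contributes 59. Group total payoff = 4.9 × 2.05 × 413 = 4148.59.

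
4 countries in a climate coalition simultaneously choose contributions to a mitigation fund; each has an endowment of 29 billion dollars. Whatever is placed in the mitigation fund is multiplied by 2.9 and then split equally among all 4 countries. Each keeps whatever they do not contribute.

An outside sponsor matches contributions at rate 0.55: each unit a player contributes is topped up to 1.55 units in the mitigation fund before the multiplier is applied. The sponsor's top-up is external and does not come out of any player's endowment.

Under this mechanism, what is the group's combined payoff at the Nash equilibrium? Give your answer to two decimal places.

521.42 billion dollars

The effective private return per unit is now 2.9 × 1.55 / 4 = 1.1238 > 1, so every player's dominant strategy flips to full contribution.
So the Nash equilibrium is full contribution by all 4; the group earns 2.9 × 1.55 × 116 = 521.42.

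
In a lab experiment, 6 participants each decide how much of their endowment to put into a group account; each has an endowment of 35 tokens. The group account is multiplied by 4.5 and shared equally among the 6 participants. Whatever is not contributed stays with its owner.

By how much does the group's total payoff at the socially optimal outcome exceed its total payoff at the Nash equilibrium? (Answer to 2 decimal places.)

Each contributed unit returns 4.5/6 = 0.7500 to its contributor — below 1 — so contributing 0 is dominant for every player. At the Nash equilibrium everyone keeps their 35, and the group total is 6 × 35 = 210.
Each contributed unit returns 4.500 to the group as a whole (0.7500 to each of 6 players), which exceeds 1, so the social optimum is full contribution: group total = 4.500 × 210 = 945.00.
Efficiency loss = 945.00 − 210 = 735.00.

735.00 tokens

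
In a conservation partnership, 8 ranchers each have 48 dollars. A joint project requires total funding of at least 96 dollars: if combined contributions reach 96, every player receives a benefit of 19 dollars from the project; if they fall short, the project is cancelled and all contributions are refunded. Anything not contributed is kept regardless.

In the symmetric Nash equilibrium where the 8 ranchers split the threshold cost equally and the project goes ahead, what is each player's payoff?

55 dollars

Equal share of the threshold: 96/8 = 12.
At this profile no one gains by cutting their contribution: any cut drops the total below 96, the project is cancelled, contributions are refunded, and the deviator ends with 48, which is less than 48 − 12 + 19 = 55. Contributing more than 12 just wastes the excess. So contributing exactly 12 is a best response.
Each player's payoff: 48 − 12 + 19 = 55.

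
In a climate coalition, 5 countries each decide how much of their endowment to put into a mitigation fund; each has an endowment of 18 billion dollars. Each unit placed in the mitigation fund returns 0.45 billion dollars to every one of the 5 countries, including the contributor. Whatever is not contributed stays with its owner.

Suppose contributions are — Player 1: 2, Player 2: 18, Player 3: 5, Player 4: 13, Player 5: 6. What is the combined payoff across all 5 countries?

145.00 billion dollars

Total contributed: 2 + 18 + 5 + 13 + 6 = 44; total kept: 5 × 18 − 44 = 46.
The mitigation fund pays out 0.45 × 5 × 44 = 99.00 in aggregate.
Group total = 46 + 99.00 = 145.00.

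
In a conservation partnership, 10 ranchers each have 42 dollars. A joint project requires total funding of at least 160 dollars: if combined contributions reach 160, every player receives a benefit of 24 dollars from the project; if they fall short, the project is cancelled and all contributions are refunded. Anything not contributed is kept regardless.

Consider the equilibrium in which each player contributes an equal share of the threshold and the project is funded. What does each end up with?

Equal share of the threshold: 160/10 = 16.
At this profile no one gains by cutting their contribution: any cut drops the total below 160, the project is cancelled, contributions are refunded, and the deviator ends with 42, which is less than 42 − 16 + 24 = 50. Contributing more than 16 just wastes the excess. So contributing exactly 16 is a best response.
Each player's payoff: 42 − 16 + 24 = 50.

50 dollars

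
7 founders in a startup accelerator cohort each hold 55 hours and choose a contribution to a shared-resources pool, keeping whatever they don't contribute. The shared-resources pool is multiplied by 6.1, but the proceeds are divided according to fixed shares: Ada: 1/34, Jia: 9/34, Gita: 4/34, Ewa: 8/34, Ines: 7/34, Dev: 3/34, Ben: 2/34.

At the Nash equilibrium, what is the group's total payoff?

1226.50 hours

A player with share s gets back 6.1·s per unit contributed, so full contribution is dominant for anyone with s > 1/6.1 = 0.1639 and zero contribution is dominant for anyone below.
Jia, Ewa and Ines clear that bar, contributing 55 each; the remaining 4 contribute 0. Total contributed: 165.
The shared-resources pool pays out 6.1 × 165 = 1006.50 in total (split across the unequal shares, but the aggregate is all that matters for the group sum).
The 4 free-riders keep 55 each, adding 220. Group total = 220 + 1006.50 = 1226.50.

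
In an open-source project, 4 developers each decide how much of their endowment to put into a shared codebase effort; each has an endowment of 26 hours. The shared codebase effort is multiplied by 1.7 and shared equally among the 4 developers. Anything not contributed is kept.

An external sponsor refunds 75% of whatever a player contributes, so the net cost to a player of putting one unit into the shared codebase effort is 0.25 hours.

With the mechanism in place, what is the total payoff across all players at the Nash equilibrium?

254.80 hours

Under the mechanism each unit contributed yields (1.7/4) / 0.25 = 1.7000 back to its contributor per unit of net cost, which exceeds 1, making full contribution the dominant choice for everyone.
At the Nash equilibrium everyone contributes 26. Group total payoff = 4 × (26 × 0.75 + 1.7 × 26) = 254.80.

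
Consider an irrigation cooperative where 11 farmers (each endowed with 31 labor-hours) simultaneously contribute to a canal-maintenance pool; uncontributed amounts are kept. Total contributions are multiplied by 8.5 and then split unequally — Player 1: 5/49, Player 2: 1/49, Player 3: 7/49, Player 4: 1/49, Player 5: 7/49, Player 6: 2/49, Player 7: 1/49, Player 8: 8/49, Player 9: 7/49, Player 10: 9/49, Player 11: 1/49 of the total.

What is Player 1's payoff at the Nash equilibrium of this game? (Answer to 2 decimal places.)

165.44 labor-hours

For player j, contributing a unit is worthwhile iff 8.5 × (j's share) ≥ 1, i.e. iff j's share is at least 0.1176.
Player 3, Player 5, Player 8, Player 9 and Player 10 are above the threshold, contributing 31 each; the remaining 6 contribute 0. Total contributed: 155.
Player 1 keeps 31 and receives 8.5 × 155 × 5/49 = 134.44 from the canal-maintenance pool, for a payoff of 165.44.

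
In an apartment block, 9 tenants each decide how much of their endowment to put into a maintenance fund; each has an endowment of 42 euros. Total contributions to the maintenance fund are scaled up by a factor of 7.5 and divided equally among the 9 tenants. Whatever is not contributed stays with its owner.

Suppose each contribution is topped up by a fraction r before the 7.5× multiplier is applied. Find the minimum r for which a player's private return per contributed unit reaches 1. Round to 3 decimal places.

With matching at rate r, one contributed unit becomes (1 + r) in the maintenance fund and returns 7.5 × (1 + r) / 9 to the contributor.
Setting this equal to 1: 1 + r = 9/7.5 = 1.2000.
So the minimum matching rate is r = 1.2000 − 1 = 0.200.

0.200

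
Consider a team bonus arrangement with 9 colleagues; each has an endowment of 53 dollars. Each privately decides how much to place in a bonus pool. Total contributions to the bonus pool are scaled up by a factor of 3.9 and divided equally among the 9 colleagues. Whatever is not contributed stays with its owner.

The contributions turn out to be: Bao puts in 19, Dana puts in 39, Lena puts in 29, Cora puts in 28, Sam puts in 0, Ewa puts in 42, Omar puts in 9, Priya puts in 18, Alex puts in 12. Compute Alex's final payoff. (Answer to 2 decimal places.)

Total contributed: 19 + 39 + 29 + 28 + 0 + 42 + 9 + 18 + 12 = 196.
Each receives 3.9 × 196 / 9 = 84.93 from the bonus pool.
Alex keeps 53 − 12 = 41, so Alex's payoff is 41 + 84.93 = 125.93.

125.93 dollars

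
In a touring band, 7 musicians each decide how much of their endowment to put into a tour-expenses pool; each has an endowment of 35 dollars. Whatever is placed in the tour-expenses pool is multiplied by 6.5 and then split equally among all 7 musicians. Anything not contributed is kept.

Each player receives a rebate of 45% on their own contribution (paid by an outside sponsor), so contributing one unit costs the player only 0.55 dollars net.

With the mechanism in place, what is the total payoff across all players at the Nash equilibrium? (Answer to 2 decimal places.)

1702.75 dollars

With the mechanism, a contributed unit returns (6.5/7) / 0.55 = 1.6883 per unit of net cost to the contributor — now above 1 — so contributing fully is weakly dominant for every player.
At the Nash equilibrium everyone contributes 35. Group total payoff = 7 × (35 × 0.45 + 6.5 × 35) = 1702.75.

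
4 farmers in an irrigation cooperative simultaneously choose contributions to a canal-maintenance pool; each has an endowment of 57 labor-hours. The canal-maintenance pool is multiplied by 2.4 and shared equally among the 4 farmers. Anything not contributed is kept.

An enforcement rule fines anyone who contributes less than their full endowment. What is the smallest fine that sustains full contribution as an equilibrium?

22.80 labor-hours

Given the others contribute fully, the best deviation is to contribute 0 (any partial contribution still incurs the fine and gives up units whose private return 0.6000 is below 1).
Deviating from 57 to 0 saves 57 labor-hours but forfeits the deviator's share of the drop in the canal-maintenance pool: 2.4/4 × 57 = 34.20.
So the deviation gain is 57 − 34.20 = 22.80, and the fine must be at least 22.80 labor-hours to wipe it out.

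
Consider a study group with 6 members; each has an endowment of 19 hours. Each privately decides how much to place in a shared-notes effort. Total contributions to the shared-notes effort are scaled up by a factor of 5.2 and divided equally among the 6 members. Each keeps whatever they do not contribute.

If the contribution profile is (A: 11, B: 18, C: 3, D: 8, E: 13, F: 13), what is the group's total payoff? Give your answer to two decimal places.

391.20 hours

Total contributed: 11 + 18 + 3 + 8 + 13 + 13 = 66; total kept: 6 × 19 − 66 = 48.
The shared-notes effort pays out 5.2 × 66 = 343.20 in aggregate.
Group total = 48 + 343.20 = 391.20.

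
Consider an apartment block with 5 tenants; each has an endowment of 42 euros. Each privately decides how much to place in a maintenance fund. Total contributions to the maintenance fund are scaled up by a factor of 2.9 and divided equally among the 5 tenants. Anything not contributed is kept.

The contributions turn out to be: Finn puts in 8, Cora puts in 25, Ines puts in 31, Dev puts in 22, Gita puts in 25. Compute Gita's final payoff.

Total contributed: 8 + 25 + 31 + 22 + 25 = 111.
Each receives 2.9 × 111 / 5 = 64.38 from the maintenance fund.
Gita keeps 42 − 25 = 17, so Gita's payoff is 17 + 64.38 = 81.38.

81.38 euros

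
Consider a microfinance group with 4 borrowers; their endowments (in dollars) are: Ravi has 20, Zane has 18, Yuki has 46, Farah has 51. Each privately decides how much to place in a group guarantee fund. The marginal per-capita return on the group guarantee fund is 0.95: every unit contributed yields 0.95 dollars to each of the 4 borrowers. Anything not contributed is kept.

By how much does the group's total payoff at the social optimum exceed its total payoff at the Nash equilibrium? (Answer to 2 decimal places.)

378.00 dollars

The private return per contributed unit is 0.95 < 1 for everyone, so the Nash equilibrium is zero contribution and the group total is Σ E_j = 20 + 18 + 46 + 51 = 135.
Each contributed unit returns 3.800 to the group, so the social optimum is full contribution by everyone: group total = 3.800 × 135 = 513.00.
Efficiency loss = (3.800 − 1) × 135 = 378.00.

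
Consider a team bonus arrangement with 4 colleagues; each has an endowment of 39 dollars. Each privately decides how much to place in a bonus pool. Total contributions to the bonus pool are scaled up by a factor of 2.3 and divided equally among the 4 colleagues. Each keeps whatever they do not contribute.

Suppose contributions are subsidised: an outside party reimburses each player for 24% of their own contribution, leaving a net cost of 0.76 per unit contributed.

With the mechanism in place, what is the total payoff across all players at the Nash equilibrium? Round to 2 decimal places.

156.00 dollars

Even with the mechanism, each unit contributed returns only (2.3/4) / 0.76 = 0.7566 per unit of net cost, so contributing nothing is still dominant.
Everyone keeps their endowment and the group total is 4 × 39 = 156.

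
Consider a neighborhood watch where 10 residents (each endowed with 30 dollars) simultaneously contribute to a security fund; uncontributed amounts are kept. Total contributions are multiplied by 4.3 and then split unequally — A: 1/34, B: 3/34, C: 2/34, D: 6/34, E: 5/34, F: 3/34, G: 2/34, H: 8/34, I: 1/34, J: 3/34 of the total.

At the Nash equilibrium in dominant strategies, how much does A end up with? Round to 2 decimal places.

A player with share s gets back 4.3·s per unit contributed, so full contribution is dominant for anyone with s > 1/4.3 = 0.2326 and zero contribution is dominant for anyone below.
H alone (share 8/34) is above the threshold, contributing 30; the remaining 9 contribute 0. Total contributed: 30.
A keeps 30 and receives 4.3 × 30 × 1/34 = 3.79 from the security fund, for a payoff of 33.79.

33.79 dollars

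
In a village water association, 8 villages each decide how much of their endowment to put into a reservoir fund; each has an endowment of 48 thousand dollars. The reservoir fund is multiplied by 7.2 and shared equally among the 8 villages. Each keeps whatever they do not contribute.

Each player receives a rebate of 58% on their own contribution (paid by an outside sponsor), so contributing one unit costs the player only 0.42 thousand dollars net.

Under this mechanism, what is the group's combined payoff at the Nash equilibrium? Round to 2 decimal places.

Under the mechanism each unit contributed yields (7.2/8) / 0.42 = 2.1429 back to its contributor per unit of net cost, which exceeds 1, making full contribution the dominant choice for everyone.
So the Nash equilibrium is full contribution by all 8; the group earns 8 × (48 × 0.58 + 7.2 × 48) = 2987.52.

2987.52 thousand dollars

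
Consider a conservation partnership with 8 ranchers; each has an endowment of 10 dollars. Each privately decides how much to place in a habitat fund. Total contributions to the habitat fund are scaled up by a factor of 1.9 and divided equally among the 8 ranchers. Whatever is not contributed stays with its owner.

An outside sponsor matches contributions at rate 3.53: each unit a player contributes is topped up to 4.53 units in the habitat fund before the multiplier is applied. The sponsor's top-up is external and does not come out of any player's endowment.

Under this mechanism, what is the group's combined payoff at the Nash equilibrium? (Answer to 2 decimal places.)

Under the mechanism each unit contributed yields 1.9 × 4.53 / 8 = 1.0759 back to its contributor per unit of net cost, which exceeds 1, making full contribution the dominant choice for everyone.
At the Nash equilibrium everyone contributes 10. Group total payoff = 1.9 × 4.53 × 80 = 688.56.

688.56 dollars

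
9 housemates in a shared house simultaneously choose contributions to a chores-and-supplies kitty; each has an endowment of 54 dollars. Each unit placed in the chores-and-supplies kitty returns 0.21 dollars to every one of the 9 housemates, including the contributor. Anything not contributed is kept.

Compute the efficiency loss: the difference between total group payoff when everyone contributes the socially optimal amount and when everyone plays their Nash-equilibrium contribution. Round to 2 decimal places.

432.54 dollars

The private return per contributed unit is 0.21 < 1, so contributing 0 is dominant for every player. At the Nash equilibrium everyone keeps their 54, and the group total is 9 × 54 = 486.
Each contributed unit returns 1.890 to the group as a whole (0.21 to each of 9 players), which exceeds 1, so the social optimum is full contribution: group total = 1.890 × 486 = 918.54.
Efficiency loss = 918.54 − 486 = 432.54.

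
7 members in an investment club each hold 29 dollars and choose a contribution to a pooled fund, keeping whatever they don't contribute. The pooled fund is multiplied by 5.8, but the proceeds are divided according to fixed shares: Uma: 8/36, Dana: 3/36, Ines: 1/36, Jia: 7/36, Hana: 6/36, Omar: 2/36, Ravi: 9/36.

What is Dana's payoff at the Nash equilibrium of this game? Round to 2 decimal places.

71.05 dollars

A player with share s gets back 5.8·s per unit contributed, so full contribution is dominant for anyone with s > 1/5.8 = 0.1724 and zero contribution is dominant for anyone below.
The shares above 0.1724 belong to Uma, Jia and Ravi, contributing 29 each; the remaining 4 contribute 0. Total contributed: 87.
Dana keeps 29 and receives 5.8 × 87 × 3/36 = 42.05 from the pooled fund, for a payoff of 71.05.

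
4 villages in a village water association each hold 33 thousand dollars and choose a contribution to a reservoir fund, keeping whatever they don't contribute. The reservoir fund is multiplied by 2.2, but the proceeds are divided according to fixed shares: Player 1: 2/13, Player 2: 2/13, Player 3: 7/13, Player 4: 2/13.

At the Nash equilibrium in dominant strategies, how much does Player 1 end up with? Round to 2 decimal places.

Player j's private return per contributed unit is 2.2 × (j's share). Contributing is weakly dominant for j when that share is at least 1/2.2 = 0.4545, and contributing 0 is dominant otherwise.
Player 3 alone (share 7/13) is above the threshold, contributing 33; the remaining 3 contribute 0. Total contributed: 33.
Player 1 keeps 33 and receives 2.2 × 33 × 2/13 = 11.17 from the reservoir fund, for a payoff of 44.17.

44.17 thousand dollars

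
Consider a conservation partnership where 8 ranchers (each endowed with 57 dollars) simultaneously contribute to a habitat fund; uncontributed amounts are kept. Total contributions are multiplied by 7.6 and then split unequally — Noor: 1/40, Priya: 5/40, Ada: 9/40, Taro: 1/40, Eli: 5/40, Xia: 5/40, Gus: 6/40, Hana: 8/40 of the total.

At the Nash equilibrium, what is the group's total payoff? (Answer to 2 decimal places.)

1584.60 dollars

Each unit j contributes comes back to j as 7.6 × (j's share), so j prefers to contribute only if that share exceeds 1/7.6 = 0.1316; otherwise keeping the unit dominates.
The shares above 0.1316 belong to Ada, Gus and Hana, contributing 57 each; the remaining 5 contribute 0. Total contributed: 171.
The habitat fund pays out 7.6 × 171 = 1299.60 in total (split across the unequal shares, but the aggregate is all that matters for the group sum).
The 5 free-riders keep 57 each, adding 285. Group total = 285 + 1299.60 = 1584.60.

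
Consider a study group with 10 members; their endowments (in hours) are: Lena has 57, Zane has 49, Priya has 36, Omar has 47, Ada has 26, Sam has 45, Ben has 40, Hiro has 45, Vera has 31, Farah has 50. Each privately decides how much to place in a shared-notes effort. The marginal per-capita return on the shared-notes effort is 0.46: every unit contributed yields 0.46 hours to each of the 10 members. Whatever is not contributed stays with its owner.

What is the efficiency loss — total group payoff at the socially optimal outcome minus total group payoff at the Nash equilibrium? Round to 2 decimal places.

The private return per contributed unit is 0.46 < 1 for everyone, so the Nash equilibrium is zero contribution and the group total is Σ E_j = 57 + 49 + 36 + 47 + 26 + 45 + 40 + 45 + 31 + 50 = 426.
Each contributed unit returns 4.600 to the group, so the social optimum is full contribution by everyone: group total = 4.600 × 426 = 1959.60.
Efficiency loss = (4.600 − 1) × 426 = 1533.60.

1533.60 hours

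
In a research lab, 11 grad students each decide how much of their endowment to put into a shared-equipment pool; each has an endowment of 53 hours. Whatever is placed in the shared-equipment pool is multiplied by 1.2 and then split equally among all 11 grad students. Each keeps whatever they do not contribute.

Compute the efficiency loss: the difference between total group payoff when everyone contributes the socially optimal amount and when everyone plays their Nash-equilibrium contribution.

Each contributed unit returns 1.2/11 = 0.1091 to its contributor — below 1 — so contributing 0 is dominant for every player. At the Nash equilibrium everyone keeps their 53, and the group total is 11 × 53 = 583.
Each contributed unit returns 1.200 to the group as a whole (0.1091 to each of 11 players), which exceeds 1, so the social optimum is full contribution: group total = 1.200 × 583 = 699.60.
Efficiency loss = 699.60 − 583 = 116.60.

116.60 hours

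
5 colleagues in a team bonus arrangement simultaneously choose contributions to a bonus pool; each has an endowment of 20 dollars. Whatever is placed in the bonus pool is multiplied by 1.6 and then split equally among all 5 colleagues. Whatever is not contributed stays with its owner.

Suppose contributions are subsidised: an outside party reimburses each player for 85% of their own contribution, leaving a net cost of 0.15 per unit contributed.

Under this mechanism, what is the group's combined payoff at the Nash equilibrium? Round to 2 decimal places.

Under the mechanism each unit contributed yields (1.6/5) / 0.15 = 2.1333 back to its contributor per unit of net cost, which exceeds 1, making full contribution the dominant choice for everyone.
At the Nash equilibrium everyone contributes 20. Group total payoff = 5 × (20 × 0.85 + 1.6 × 20) = 245.00.

245.00 dollars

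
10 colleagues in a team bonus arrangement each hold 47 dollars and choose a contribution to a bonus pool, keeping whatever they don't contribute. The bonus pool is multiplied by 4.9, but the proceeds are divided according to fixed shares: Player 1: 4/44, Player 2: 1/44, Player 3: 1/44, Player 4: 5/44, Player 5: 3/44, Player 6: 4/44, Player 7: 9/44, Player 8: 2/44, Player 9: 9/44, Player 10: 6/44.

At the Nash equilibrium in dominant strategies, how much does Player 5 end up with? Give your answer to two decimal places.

78.40 dollars

Each unit j contributes comes back to j as 4.9 × (j's share), so j prefers to contribute only if that share exceeds 1/4.9 = 0.2041; otherwise keeping the unit dominates.
The shares above 0.2041 belong to Player 7 and Player 9, contributing 47 each; the remaining 8 contribute 0. Total contributed: 94.
Player 5 keeps 47 and receives 4.9 × 94 × 3/44 = 31.40 from the bonus pool, for a payoff of 78.40.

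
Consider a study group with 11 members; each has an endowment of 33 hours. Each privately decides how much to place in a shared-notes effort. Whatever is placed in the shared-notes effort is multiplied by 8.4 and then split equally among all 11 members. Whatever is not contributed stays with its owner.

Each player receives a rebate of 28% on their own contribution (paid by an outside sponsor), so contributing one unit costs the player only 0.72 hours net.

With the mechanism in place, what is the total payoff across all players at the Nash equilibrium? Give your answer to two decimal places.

3150.84 hours

Under the mechanism each unit contributed yields (8.4/11) / 0.72 = 1.0606 back to its contributor per unit of net cost, which exceeds 1, making full contribution the dominant choice for everyone.
At the Nash equilibrium everyone contributes 33. Group total payoff = 11 × (33 × 0.28 + 8.4 × 33) = 3150.84.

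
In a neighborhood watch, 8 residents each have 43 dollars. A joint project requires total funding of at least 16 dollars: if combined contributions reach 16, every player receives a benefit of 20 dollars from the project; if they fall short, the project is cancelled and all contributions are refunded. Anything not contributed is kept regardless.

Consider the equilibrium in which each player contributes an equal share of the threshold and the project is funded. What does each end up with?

61 dollars

Equal share of the threshold: 16/8 = 2.
At this profile no one gains by cutting their contribution: any cut drops the total below 16, the project is cancelled, contributions are refunded, and the deviator ends with 43, which is less than 43 − 2 + 20 = 61. Contributing more than 2 just wastes the excess. So contributing exactly 2 is a best response.
Each player's payoff: 43 − 2 + 20 = 61.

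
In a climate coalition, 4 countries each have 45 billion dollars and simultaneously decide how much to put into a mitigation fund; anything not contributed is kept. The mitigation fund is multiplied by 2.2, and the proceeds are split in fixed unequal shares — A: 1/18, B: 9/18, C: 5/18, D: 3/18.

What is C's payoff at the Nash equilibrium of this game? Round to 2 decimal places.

72.50 billion dollars

A player with share s gets back 2.2·s per unit contributed, so full contribution is dominant for anyone with s > 1/2.2 = 0.4545 and zero contribution is dominant for anyone below.
Only B (9/18) clears that bar, contributing 45; the remaining 3 contribute 0. Total contributed: 45.
C keeps 45 and receives 2.2 × 45 × 5/18 = 27.50 from the mitigation fund, for a payoff of 72.50.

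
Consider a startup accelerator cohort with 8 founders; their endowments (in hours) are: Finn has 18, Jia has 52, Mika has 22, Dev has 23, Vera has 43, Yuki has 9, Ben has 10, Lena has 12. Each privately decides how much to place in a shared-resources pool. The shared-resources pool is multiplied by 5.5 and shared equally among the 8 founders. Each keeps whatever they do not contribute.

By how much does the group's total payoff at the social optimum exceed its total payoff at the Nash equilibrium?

850.50 hours

The private return per contributed unit is 5.5/8 = 0.6875 < 1 for every player regardless of endowment, so the Nash equilibrium is zero contribution and the group total is Σ E_j = 18 + 52 + 22 + 23 + 43 + 9 + 10 + 12 = 189.
Each contributed unit returns 5.500 to the group, so the social optimum is full contribution by everyone: group total = 5.500 × 189 = 1039.50.
Efficiency loss = (5.500 − 1) × 189 = 850.50.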